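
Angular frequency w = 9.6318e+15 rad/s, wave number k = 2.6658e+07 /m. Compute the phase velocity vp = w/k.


vp = w / k
= 9.6318e+15 / 2.6658e+07
= 3.6131e+08 m/s

3.6131e+08


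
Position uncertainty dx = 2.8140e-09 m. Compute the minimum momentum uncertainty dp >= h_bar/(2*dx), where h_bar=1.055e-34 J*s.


dp = h_bar / (2 * dx)
= 1.055e-34 / (2 * 2.8140e-09)
= 1.055e-34 / 5.6280e-09
= 1.8746e-26 kg*m/s

1.8746e-26


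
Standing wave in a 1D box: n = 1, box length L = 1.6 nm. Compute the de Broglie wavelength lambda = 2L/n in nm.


lambda = 2L / n
= 2 * 1.6 / 1
= 3.2 / 1
= 3.2 nm

3.2


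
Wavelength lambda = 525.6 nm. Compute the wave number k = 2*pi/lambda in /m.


k = 2 * pi / lambda
= 6.2832 / (525.6e-9)
= 6.2832 / 5.2560e-07
= 1.1954e+07 /m

1.1954e+07


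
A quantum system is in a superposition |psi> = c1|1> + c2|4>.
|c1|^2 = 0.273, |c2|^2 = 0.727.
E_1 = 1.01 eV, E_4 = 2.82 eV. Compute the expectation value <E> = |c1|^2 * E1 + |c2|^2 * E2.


<E> = |c1|^2 * E1 + |c2|^2 * E2
= 0.273 * 1.01 + 0.727 * 2.82
= 0.2757 + 2.0501
= 2.3259 eV

2.3259


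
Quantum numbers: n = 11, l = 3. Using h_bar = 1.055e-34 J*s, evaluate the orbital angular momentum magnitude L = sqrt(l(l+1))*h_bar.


L = sqrt(l*(l+1)) * h_bar
= sqrt(3 * 4) * 1.055e-34
= sqrt(12) * 1.055e-34
= 3.4641 * 1.055e-34
= 3.6546e-34 J*s

3.6546e-34


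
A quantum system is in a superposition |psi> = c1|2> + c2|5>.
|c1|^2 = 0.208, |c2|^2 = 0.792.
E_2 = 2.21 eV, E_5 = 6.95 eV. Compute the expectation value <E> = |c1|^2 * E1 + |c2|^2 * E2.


<E> = |c1|^2 * E1 + |c2|^2 * E2
= 0.208 * 2.21 + 0.792 * 6.95
= 0.4597 + 5.5044
= 5.9641 eV

5.9641


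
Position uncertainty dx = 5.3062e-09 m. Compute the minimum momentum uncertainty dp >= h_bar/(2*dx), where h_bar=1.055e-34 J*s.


dp = h_bar / (2 * dx)
= 1.055e-34 / (2 * 5.3062e-09)
= 1.055e-34 / 1.0612e-08
= 9.9412e-27 kg*m/s

9.9412e-27


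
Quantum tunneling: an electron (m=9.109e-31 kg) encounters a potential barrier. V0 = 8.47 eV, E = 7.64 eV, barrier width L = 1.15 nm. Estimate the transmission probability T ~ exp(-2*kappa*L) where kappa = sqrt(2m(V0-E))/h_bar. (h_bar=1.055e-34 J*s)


V0 - E = 0.83 eV = 1.3297e-19 J
kappa = sqrt(2 * m * (V0-E)) / h_bar
= sqrt(2 * 9.109e-31 * 1.3297e-19) / 1.055e-34
= 4.6652e+09 /m
2*kappa*L = 2 * 4.6652e+09 * 1.15e-9
= 10.7299
T = exp(-10.7299) = 2.188063e-05

2.188063e-05


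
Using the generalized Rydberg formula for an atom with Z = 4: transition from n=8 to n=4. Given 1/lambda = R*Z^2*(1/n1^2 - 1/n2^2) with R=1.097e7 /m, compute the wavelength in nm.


1/lambda = R * Z^2 * (1/n1^2 - 1/n2^2)
= 1.097e7 * 4^2 * (1/4^2 - 1/8^2)
= 1.097e7 * 16 * (0.0625 - 0.015625)
= 8.2275e+06 /m
lambda = 1 / 8.2275e+06
= 121.5436 nm

121.5436


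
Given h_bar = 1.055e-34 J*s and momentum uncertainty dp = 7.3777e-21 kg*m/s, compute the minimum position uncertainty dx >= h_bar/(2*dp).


dx = h_bar / (2 * dp)
= 1.055e-34 / (2 * 7.3777e-21)
= 1.055e-34 / 1.4755e-20
= 7.1499e-15 m

7.1499e-15


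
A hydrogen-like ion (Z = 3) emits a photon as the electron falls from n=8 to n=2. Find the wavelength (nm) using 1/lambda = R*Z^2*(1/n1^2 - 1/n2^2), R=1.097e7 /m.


1/lambda = R * Z^2 * (1/n1^2 - 1/n2^2)
= 1.097e7 * 3^2 * (1/2^2 - 1/8^2)
= 1.097e7 * 9 * (0.25 - 0.015625)
= 2.3140e+07 /m
lambda = 1 / 2.3140e+07
= 43.2155 nm

43.2155


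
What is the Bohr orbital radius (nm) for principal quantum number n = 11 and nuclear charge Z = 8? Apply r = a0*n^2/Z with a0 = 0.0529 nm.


r = a0 * n^2 / Z
= 0.0529 * 11^2 / 8
= 0.0529 * 121 / 8
= 0.8001 nm

0.8001


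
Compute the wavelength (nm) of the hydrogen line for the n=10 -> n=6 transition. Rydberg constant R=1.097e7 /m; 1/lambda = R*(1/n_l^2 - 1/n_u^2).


1/lambda = R * (1/n_l^2 - 1/n_u^2)
= 1.097e7 * (1/6^2 - 1/10^2)
= 1.097e7 * (0.027778 - 0.01)
= 1.097e7 * 0.017778
= 1.9502e+05 /m
lambda = 1 / 1.9502e+05 = 5127.6208 nm

5127.6208


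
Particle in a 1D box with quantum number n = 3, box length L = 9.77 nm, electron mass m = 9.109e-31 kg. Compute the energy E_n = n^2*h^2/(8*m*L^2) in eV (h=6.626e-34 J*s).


E = n^2 * h^2 / (8 * m * L^2)
= 3^2 * (6.626e-34)^2 / (8 * 9.109e-31 * (9.77e-9)^2)
= 9 * 4.3904e-67 / (8 * 9.109e-31 * 9.5453e-17)
= 5.6806e-21 J
= 0.0355 eV

0.0355


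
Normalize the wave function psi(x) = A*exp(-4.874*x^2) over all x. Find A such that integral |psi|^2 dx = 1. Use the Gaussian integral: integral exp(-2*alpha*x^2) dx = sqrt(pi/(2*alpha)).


integral |psi|^2 dx = A^2 * sqrt(pi/(2*alpha)) = 1
A^2 = sqrt(2*alpha/pi)
= sqrt(2 * 4.874 / pi)
= 1.761501
A = sqrt(1.761501)
= 1.3272

1.3272


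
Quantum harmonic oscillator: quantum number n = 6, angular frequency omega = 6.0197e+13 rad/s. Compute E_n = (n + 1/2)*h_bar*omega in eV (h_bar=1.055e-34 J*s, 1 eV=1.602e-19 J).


E = (n + 1/2) * h_bar * omega
= (6 + 0.5) * 1.055e-34 * 6.0197e+13
= 6.5 * 6.3508e-21
= 4.1280e-20 J
= 0.2577 eV

0.2577


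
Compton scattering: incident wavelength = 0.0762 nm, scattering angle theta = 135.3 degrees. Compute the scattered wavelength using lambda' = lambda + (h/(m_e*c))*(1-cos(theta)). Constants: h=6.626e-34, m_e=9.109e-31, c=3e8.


Compton wavelength: h/(m_e*c) = 2.4247e-12 m
d_lambda = 2.4247e-12 * (1 - cos(135.3 deg))
= 2.4247e-12 * 1.710799
= 4.1482e-12 m = 0.004148 nm
lambda' = 0.0762 + 0.004148
= 0.080348 nm

0.080348


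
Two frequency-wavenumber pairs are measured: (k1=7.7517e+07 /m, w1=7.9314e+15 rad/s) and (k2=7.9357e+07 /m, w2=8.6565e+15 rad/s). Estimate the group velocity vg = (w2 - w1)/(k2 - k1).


vg = (w2 - w1) / (k2 - k1)
= (8.6565e+15 - 7.9314e+15) / (7.9357e+07 - 7.7517e+07)
= 7.2510e+14 / 1.8400e+06
= 3.9408e+08 m/s

3.9408e+08


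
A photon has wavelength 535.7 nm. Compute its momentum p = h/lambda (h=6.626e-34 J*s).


p = h / lambda
= 6.626e-34 / (535.7e-9)
= 6.626e-34 / 5.3570e-07
= 1.2369e-27 kg*m/s

1.2369e-27


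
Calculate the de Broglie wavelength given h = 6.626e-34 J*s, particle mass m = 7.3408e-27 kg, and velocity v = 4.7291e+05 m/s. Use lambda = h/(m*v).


lambda = h / (m * v)
= 6.626e-34 / (7.3408e-27 * 4.7291e+05)
= 6.626e-34 / 3.4715e-21
= 1.9087e-13 m

1.9087e-13


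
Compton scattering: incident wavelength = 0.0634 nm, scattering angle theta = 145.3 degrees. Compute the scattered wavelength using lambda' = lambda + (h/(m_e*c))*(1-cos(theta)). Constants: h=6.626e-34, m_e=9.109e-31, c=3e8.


Compton wavelength: h/(m_e*c) = 2.4247e-12 m
d_lambda = 2.4247e-12 * (1 - cos(145.3 deg))
= 2.4247e-12 * 1.822144
= 4.4182e-12 m = 0.004418 nm
lambda' = 0.0634 + 0.004418
= 0.067818 nm

0.067818


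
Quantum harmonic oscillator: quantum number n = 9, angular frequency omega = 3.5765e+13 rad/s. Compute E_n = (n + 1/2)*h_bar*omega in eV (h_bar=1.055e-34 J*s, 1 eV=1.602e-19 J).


E = (n + 1/2) * h_bar * omega
= (9 + 0.5) * 1.055e-34 * 3.5765e+13
= 9.5 * 3.7732e-21
= 3.5845e-20 J
= 0.2238 eV

0.2238


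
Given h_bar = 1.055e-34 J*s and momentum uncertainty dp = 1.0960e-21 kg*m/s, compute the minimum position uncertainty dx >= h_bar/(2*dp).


dx = h_bar / (2 * dp)
= 1.055e-34 / (2 * 1.0960e-21)
= 1.055e-34 / 2.1920e-21
= 4.8130e-14 m

4.8130e-14


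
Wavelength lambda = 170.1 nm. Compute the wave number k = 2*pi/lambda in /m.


k = 2 * pi / lambda
= 6.2832 / (170.1e-9)
= 6.2832 / 1.7010e-07
= 3.6938e+07 /m

3.6938e+07


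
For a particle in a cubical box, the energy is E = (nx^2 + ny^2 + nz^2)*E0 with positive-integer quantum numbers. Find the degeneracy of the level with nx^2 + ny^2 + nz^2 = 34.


Enumerate all (nx, ny, nz) with nx^2 + ny^2 + nz^2 = 34:
(3,3,4)
(3,4,3)
(4,3,3)
Total degeneracy = 3

3


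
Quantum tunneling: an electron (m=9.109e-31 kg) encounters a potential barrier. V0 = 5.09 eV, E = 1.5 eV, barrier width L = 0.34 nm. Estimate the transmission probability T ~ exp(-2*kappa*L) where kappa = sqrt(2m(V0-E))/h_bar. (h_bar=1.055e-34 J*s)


V0 - E = 3.59 eV = 5.7512e-19 J
kappa = sqrt(2 * m * (V0-E)) / h_bar
= sqrt(2 * 9.109e-31 * 5.7512e-19) / 1.055e-34
= 9.7023e+09 /m
2*kappa*L = 2 * 9.7023e+09 * 0.34e-9
= 6.5976
T = exp(-6.5976) = 1.363651e-03

1.363651e-03


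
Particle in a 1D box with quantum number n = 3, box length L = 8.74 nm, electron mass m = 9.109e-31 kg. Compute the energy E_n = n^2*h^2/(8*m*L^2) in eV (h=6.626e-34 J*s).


E = n^2 * h^2 / (8 * m * L^2)
= 3^2 * (6.626e-34)^2 / (8 * 9.109e-31 * (8.74e-9)^2)
= 9 * 4.3904e-67 / (8 * 9.109e-31 * 7.6388e-17)
= 7.0984e-21 J
= 0.0443 eV

0.0443


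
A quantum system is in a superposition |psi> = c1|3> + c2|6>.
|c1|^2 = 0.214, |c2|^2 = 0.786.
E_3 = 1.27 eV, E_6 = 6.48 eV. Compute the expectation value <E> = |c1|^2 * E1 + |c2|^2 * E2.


<E> = |c1|^2 * E1 + |c2|^2 * E2
= 0.214 * 1.27 + 0.786 * 6.48
= 0.2718 + 5.0933
= 5.3651 eV

5.3651


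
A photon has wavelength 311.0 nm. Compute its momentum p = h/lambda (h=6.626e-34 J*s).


p = h / lambda
= 6.626e-34 / (311.0e-9)
= 6.626e-34 / 3.1100e-07
= 2.1305e-27 kg*m/s

2.1305e-27


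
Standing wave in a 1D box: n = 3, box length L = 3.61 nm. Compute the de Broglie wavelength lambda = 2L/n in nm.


lambda = 2L / n
= 2 * 3.61 / 3
= 7.22 / 3
= 2.4067 nm

2.4067


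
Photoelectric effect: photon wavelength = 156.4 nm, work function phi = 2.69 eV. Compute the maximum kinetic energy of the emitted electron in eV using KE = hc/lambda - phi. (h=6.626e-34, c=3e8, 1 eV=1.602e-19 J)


E_photon = hc / lambda
= (6.626e-34)(3e8) / (156.4e-9)
= 1.2710e-18 J
= 7.9337 eV
KE = E_photon - phi
= 7.9337 - 2.69
= 5.2437 eV

5.2437


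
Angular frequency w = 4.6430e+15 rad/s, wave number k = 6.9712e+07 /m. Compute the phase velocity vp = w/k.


vp = w / k
= 4.6430e+15 / 6.9712e+07
= 6.6603e+07 m/s

6.6603e+07


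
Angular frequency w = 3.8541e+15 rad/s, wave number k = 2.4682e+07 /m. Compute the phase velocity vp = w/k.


vp = w / k
= 3.8541e+15 / 2.4682e+07
= 1.5615e+08 m/s

1.5615e+08


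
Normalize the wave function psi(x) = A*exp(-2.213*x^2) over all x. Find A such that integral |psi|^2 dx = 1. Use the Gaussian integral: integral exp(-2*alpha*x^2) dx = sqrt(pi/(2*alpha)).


integral |psi|^2 dx = A^2 * sqrt(pi/(2*alpha)) = 1
A^2 = sqrt(2*alpha/pi)
= sqrt(2 * 2.213 / pi)
= 1.186945
A = sqrt(1.186945)
= 1.0895

1.0895


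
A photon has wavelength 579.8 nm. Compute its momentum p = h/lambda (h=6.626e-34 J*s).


p = h / lambda
= 6.626e-34 / (579.8e-9)
= 6.626e-34 / 5.7980e-07
= 1.1428e-27 kg*m/s

1.1428e-27


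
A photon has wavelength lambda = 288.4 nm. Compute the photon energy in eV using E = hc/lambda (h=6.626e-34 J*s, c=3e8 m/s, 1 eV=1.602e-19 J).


E = hc / lambda
= (6.626e-34)(3e8) / (288.4e-9)
= 1.9878e-25 / 2.8840e-07
= 6.8925e-19 J
Converting to eV: 6.8925e-19 / 1.602e-19
= 4.3024 eV

4.3024


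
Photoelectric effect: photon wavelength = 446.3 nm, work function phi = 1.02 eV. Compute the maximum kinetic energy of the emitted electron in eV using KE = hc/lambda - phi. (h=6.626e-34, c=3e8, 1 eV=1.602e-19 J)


E_photon = hc / lambda
= (6.626e-34)(3e8) / (446.3e-9)
= 4.4540e-19 J
= 2.7802 eV
KE = E_photon - phi
= 2.7802 - 1.02
= 1.7602 eV

1.7602


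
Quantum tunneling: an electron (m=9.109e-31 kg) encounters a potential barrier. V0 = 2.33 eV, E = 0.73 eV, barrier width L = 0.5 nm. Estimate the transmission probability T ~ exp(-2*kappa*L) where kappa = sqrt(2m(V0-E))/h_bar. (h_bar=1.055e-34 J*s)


V0 - E = 1.6 eV = 2.5632e-19 J
kappa = sqrt(2 * m * (V0-E)) / h_bar
= sqrt(2 * 9.109e-31 * 2.5632e-19) / 1.055e-34
= 6.4772e+09 /m
2*kappa*L = 2 * 6.4772e+09 * 0.5e-9
= 6.4772
T = exp(-6.4772) = 1.538069e-03

1.538069e-03


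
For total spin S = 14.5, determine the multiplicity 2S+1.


Spin multiplicity = 2S + 1
= 2 * 14.5 + 1
= 29.0 + 1
= 30

30


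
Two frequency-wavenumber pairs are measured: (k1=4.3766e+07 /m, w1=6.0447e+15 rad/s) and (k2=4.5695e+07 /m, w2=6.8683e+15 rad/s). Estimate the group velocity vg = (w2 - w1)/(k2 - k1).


vg = (w2 - w1) / (k2 - k1)
= (6.8683e+15 - 6.0447e+15) / (4.5695e+07 - 4.3766e+07)
= 8.2360e+14 / 1.9290e+06
= 4.2696e+08 m/s

4.2696e+08


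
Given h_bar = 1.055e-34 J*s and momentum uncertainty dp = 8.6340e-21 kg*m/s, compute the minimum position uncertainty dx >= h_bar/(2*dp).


dx = h_bar / (2 * dp)
= 1.055e-34 / (2 * 8.6340e-21)
= 1.055e-34 / 1.7268e-20
= 6.1096e-15 m

6.1096e-15


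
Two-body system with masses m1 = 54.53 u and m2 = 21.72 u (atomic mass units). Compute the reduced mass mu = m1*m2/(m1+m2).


mu = m1 * m2 / (m1 + m2)
= 54.53 * 21.72 / (54.53 + 21.72)
= 1184.3916 / 76.25
= 15.533 u

15.533


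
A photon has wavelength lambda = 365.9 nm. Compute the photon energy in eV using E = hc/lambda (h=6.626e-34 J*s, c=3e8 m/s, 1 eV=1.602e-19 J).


E = hc / lambda
= (6.626e-34)(3e8) / (365.9e-9)
= 1.9878e-25 / 3.6590e-07
= 5.4326e-19 J
Converting to eV: 5.4326e-19 / 1.602e-19
= 3.3912 eV

3.3912


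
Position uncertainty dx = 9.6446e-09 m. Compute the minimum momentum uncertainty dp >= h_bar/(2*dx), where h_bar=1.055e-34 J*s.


dp = h_bar / (2 * dx)
= 1.055e-34 / (2 * 9.6446e-09)
= 1.055e-34 / 1.9289e-08
= 5.4694e-27 kg*m/s

5.4694e-27


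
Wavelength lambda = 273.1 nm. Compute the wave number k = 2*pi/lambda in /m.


k = 2 * pi / lambda
= 6.2832 / (273.1e-9)
= 6.2832 / 2.7310e-07
= 2.3007e+07 /m

2.3007e+07


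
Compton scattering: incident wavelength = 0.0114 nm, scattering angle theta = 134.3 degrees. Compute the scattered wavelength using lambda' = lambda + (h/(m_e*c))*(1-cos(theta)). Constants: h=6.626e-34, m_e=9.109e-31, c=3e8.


Compton wavelength: h/(m_e*c) = 2.4247e-12 m
d_lambda = 2.4247e-12 * (1 - cos(134.3 deg))
= 2.4247e-12 * 1.698415
= 4.1182e-12 m = 0.004118 nm
lambda' = 0.0114 + 0.004118
= 0.015518 nm

0.015518


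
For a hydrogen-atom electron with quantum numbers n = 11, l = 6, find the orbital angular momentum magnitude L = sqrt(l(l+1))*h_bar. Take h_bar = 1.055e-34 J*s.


L = sqrt(l*(l+1)) * h_bar
= sqrt(6 * 7) * 1.055e-34
= sqrt(42) * 1.055e-34
= 6.4807 * 1.055e-34
= 6.8372e-34 J*s

6.8372e-34


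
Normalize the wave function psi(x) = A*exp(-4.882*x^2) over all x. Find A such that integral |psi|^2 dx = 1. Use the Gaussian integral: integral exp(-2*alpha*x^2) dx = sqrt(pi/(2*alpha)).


integral |psi|^2 dx = A^2 * sqrt(pi/(2*alpha)) = 1
A^2 = sqrt(2*alpha/pi)
= sqrt(2 * 4.882 / pi)
= 1.762946
A = sqrt(1.762946)
= 1.3278

1.3278


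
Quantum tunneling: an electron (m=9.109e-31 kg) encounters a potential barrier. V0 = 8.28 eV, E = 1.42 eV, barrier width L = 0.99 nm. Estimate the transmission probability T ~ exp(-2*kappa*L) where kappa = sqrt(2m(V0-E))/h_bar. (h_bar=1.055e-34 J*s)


V0 - E = 6.86 eV = 1.0990e-18 J
kappa = sqrt(2 * m * (V0-E)) / h_bar
= sqrt(2 * 9.109e-31 * 1.0990e-18) / 1.055e-34
= 1.3412e+10 /m
2*kappa*L = 2 * 1.3412e+10 * 0.99e-9
= 26.5556
T = exp(-26.5556) = 2.931178e-12

2.931178e-12


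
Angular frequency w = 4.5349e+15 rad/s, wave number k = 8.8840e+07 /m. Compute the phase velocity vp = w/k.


vp = w / k
= 4.5349e+15 / 8.8840e+07
= 5.1046e+07 m/s

5.1046e+07


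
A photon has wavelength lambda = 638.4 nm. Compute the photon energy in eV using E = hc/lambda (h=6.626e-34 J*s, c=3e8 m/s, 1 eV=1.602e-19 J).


E = hc / lambda
= (6.626e-34)(3e8) / (638.4e-9)
= 1.9878e-25 / 6.3840e-07
= 3.1137e-19 J
Converting to eV: 3.1137e-19 / 1.602e-19
= 1.9436 eV

1.9436


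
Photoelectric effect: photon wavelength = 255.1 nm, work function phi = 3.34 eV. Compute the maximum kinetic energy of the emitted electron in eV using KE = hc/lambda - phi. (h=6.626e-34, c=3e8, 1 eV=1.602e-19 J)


E_photon = hc / lambda
= (6.626e-34)(3e8) / (255.1e-9)
= 7.7922e-19 J
= 4.8641 eV
KE = E_photon - phi
= 4.8641 - 3.34
= 1.5241 eV

1.5241


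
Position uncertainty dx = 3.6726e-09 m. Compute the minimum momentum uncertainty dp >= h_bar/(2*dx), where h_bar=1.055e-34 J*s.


dp = h_bar / (2 * dx)
= 1.055e-34 / (2 * 3.6726e-09)
= 1.055e-34 / 7.3452e-09
= 1.4363e-26 kg*m/s

1.4363e-26


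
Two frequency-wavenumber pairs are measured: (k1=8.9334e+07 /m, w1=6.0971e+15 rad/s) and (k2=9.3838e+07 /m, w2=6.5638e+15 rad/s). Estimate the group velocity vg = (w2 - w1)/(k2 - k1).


vg = (w2 - w1) / (k2 - k1)
= (6.5638e+15 - 6.0971e+15) / (9.3838e+07 - 8.9334e+07)
= 4.6670e+14 / 4.5040e+06
= 1.0362e+08 m/s

1.0362e+08


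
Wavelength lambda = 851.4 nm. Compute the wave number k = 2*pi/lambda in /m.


k = 2 * pi / lambda
= 6.2832 / (851.4e-9)
= 6.2832 / 8.5140e-07
= 7.3798e+06 /m

7.3798e+06


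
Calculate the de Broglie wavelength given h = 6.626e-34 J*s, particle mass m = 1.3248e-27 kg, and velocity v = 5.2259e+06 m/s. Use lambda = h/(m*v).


lambda = h / (m * v)
= 6.626e-34 / (1.3248e-27 * 5.2259e+06)
= 6.626e-34 / 6.9233e-21
= 9.5706e-14 m

9.5706e-14


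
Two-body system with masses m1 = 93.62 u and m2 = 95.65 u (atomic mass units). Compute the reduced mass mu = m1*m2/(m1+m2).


mu = m1 * m2 / (m1 + m2)
= 93.62 * 95.65 / (93.62 + 95.65)
= 8954.753 / 189.27
= 47.3121 u

47.3121


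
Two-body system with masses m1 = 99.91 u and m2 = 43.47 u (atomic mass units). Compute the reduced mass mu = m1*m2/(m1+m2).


mu = m1 * m2 / (m1 + m2)
= 99.91 * 43.47 / (99.91 + 43.47)
= 4343.0877 / 143.38
= 30.2907 u

30.2907


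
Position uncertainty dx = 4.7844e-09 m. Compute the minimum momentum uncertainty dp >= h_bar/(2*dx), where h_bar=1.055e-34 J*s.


dp = h_bar / (2 * dx)
= 1.055e-34 / (2 * 4.7844e-09)
= 1.055e-34 / 9.5688e-09
= 1.1025e-26 kg*m/s

1.1025e-26


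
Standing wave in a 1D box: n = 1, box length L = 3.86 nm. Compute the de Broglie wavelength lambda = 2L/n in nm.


lambda = 2L / n
= 2 * 3.86 / 1
= 7.72 / 1
= 7.72 nm

7.72


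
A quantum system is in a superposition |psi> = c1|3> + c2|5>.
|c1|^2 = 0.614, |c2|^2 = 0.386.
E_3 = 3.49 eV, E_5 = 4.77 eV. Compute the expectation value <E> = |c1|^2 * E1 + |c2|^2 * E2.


<E> = |c1|^2 * E1 + |c2|^2 * E2
= 0.614 * 3.49 + 0.386 * 4.77
= 2.1429 + 1.8412
= 3.9841 eV

3.9841


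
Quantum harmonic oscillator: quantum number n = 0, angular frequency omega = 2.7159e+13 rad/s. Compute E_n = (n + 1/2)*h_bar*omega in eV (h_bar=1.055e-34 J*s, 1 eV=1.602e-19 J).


E = (n + 1/2) * h_bar * omega
= (0 + 0.5) * 1.055e-34 * 2.7159e+13
= 0.5 * 2.8653e-21
= 1.4326e-21 J
= 0.0089 eV

0.0089


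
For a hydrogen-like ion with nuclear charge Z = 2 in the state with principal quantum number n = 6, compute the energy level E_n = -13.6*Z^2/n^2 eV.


E_n = -13.6 * Z^2 / n^2
= -13.6 * 2^2 / 6^2
= -13.6 * 4 / 36
= -1.5111 eV

-1.5111


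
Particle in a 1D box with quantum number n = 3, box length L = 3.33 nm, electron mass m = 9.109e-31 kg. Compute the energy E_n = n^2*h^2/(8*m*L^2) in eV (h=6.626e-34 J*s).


E = n^2 * h^2 / (8 * m * L^2)
= 3^2 * (6.626e-34)^2 / (8 * 9.109e-31 * (3.33e-9)^2)
= 9 * 4.3904e-67 / (8 * 9.109e-31 * 1.1089e-17)
= 4.8899e-20 J
= 0.3052 eV

0.3052


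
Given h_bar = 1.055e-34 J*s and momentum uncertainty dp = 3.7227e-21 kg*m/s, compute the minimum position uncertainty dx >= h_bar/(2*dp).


dx = h_bar / (2 * dp)
= 1.055e-34 / (2 * 3.7227e-21)
= 1.055e-34 / 7.4454e-21
= 1.4170e-14 m

1.4170e-14


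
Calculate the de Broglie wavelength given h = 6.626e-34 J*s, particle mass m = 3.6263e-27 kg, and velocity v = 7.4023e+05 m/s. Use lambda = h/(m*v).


lambda = h / (m * v)
= 6.626e-34 / (3.6263e-27 * 7.4023e+05)
= 6.626e-34 / 2.6843e-21
= 2.4684e-13 m

2.4684e-13


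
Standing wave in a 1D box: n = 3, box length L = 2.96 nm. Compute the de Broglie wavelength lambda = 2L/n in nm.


lambda = 2L / n
= 2 * 2.96 / 3
= 5.92 / 3
= 1.9733 nm

1.9733


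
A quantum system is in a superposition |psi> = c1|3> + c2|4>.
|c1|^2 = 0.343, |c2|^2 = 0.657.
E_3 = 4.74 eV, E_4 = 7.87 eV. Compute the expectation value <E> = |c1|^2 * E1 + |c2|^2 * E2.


<E> = |c1|^2 * E1 + |c2|^2 * E2
= 0.343 * 4.74 + 0.657 * 7.87
= 1.6258 + 5.1706
= 6.7964 eV

6.7964


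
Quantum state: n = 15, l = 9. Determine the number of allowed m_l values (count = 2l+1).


m_l ranges from -l to +l in integer steps
So m_l goes from -9 to +9
Count = 2l + 1 = 2*9 + 1
= 19

19


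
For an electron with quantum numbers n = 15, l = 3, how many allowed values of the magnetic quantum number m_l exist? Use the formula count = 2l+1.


m_l ranges from -l to +l in integer steps
So m_l goes from -3 to +3
Count = 2l + 1 = 2*3 + 1
= 7

7


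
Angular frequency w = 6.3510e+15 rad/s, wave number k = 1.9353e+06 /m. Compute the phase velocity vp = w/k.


vp = w / k
= 6.3510e+15 / 1.9353e+06
= 3.2817e+09 m/s

3.2817e+09


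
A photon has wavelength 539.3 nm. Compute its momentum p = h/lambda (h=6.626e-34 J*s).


p = h / lambda
= 6.626e-34 / (539.3e-9)
= 6.626e-34 / 5.3930e-07
= 1.2286e-27 kg*m/s

1.2286e-27


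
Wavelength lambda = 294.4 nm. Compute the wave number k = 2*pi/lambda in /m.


k = 2 * pi / lambda
= 6.2832 / (294.4e-9)
= 6.2832 / 2.9440e-07
= 2.1342e+07 /m

2.1342e+07


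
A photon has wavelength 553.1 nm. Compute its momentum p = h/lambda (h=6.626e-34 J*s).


p = h / lambda
= 6.626e-34 / (553.1e-9)
= 6.626e-34 / 5.5310e-07
= 1.1980e-27 kg*m/s

1.1980e-27


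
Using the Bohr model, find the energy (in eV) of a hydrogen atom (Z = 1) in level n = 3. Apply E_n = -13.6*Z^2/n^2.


E_n = -13.6 * Z^2 / n^2
= -13.6 * 1^2 / 3^2
= -13.6 * 1 / 9
= -1.5111 eV

-1.5111


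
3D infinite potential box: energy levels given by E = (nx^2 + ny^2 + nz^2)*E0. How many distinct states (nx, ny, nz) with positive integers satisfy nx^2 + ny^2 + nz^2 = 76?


Enumerate all (nx, ny, nz) with nx^2 + ny^2 + nz^2 = 76:
(2,6,6)
(6,2,6)
(6,6,2)
Total degeneracy = 3

3


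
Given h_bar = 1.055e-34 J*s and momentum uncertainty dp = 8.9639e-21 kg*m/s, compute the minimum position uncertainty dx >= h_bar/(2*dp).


dx = h_bar / (2 * dp)
= 1.055e-34 / (2 * 8.9639e-21)
= 1.055e-34 / 1.7928e-20
= 5.8847e-15 m

5.8847e-15


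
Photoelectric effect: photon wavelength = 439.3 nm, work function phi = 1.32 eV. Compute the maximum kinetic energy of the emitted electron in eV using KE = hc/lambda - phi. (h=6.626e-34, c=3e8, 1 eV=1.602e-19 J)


E_photon = hc / lambda
= (6.626e-34)(3e8) / (439.3e-9)
= 4.5249e-19 J
= 2.8245 eV
KE = E_photon - phi
= 2.8245 - 1.32
= 1.5045 eV

1.5045


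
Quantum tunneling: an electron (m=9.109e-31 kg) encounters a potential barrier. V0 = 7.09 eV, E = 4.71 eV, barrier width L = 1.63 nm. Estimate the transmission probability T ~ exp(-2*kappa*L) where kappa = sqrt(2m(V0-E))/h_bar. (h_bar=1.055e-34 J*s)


V0 - E = 2.38 eV = 3.8128e-19 J
kappa = sqrt(2 * m * (V0-E)) / h_bar
= sqrt(2 * 9.109e-31 * 3.8128e-19) / 1.055e-34
= 7.8998e+09 /m
2*kappa*L = 2 * 7.8998e+09 * 1.63e-9
= 25.7534
T = exp(-25.7534) = 6.537681e-12

6.537681e-12


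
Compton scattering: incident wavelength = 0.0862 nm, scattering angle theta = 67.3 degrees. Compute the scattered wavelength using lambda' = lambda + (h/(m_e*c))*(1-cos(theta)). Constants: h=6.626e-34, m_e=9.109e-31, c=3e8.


Compton wavelength: h/(m_e*c) = 2.4247e-12 m
d_lambda = 2.4247e-12 * (1 - cos(67.3 deg))
= 2.4247e-12 * 0.614094
= 1.4890e-12 m = 0.001489 nm
lambda' = 0.0862 + 0.001489
= 0.087689 nm

0.087689


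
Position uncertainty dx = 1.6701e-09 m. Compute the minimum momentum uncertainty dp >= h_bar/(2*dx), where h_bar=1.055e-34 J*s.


dp = h_bar / (2 * dx)
= 1.055e-34 / (2 * 1.6701e-09)
= 1.055e-34 / 3.3402e-09
= 3.1585e-26 kg*m/s

3.1585e-26


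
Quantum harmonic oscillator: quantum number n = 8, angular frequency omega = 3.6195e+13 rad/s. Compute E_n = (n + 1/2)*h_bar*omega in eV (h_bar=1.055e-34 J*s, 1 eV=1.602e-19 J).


E = (n + 1/2) * h_bar * omega
= (8 + 0.5) * 1.055e-34 * 3.6195e+13
= 8.5 * 3.8186e-21
= 3.2458e-20 J
= 0.2026 eV

0.2026


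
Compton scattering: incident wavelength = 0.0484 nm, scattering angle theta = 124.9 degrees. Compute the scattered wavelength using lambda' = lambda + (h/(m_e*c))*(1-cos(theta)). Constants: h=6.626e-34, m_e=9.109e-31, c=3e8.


Compton wavelength: h/(m_e*c) = 2.4247e-12 m
d_lambda = 2.4247e-12 * (1 - cos(124.9 deg))
= 2.4247e-12 * 1.572146
= 3.8120e-12 m = 0.003812 nm
lambda' = 0.0484 + 0.003812
= 0.052212 nm

0.052212


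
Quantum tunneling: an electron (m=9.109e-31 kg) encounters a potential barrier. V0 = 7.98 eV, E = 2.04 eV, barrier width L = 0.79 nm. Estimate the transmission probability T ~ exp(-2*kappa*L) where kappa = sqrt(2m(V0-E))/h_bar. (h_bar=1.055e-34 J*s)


V0 - E = 5.94 eV = 9.5159e-19 J
kappa = sqrt(2 * m * (V0-E)) / h_bar
= sqrt(2 * 9.109e-31 * 9.5159e-19) / 1.055e-34
= 1.2480e+10 /m
2*kappa*L = 2 * 1.2480e+10 * 0.79e-9
= 19.7188
T = exp(-19.7188) = 2.730576e-09

2.730576e-09


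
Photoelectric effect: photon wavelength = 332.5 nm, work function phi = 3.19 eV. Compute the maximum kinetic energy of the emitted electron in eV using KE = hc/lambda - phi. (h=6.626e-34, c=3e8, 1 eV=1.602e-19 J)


E_photon = hc / lambda
= (6.626e-34)(3e8) / (332.5e-9)
= 5.9783e-19 J
= 3.7318 eV
KE = E_photon - phi
= 3.7318 - 3.19
= 0.5418 eV

0.5418


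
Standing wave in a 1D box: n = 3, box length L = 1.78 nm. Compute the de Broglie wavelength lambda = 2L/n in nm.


lambda = 2L / n
= 2 * 1.78 / 3
= 3.56 / 3
= 1.1867 nm

1.1867


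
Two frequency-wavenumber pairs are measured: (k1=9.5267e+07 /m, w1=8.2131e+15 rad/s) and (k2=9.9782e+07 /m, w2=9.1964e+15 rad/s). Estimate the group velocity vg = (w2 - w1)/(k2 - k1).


vg = (w2 - w1) / (k2 - k1)
= (9.1964e+15 - 8.2131e+15) / (9.9782e+07 - 9.5267e+07)
= 9.8330e+14 / 4.5150e+06
= 2.1779e+08 m/s

2.1779e+08


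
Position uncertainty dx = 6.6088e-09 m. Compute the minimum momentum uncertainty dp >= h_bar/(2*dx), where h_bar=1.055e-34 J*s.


dp = h_bar / (2 * dx)
= 1.055e-34 / (2 * 6.6088e-09)
= 1.055e-34 / 1.3218e-08
= 7.9818e-27 kg*m/s

7.9818e-27


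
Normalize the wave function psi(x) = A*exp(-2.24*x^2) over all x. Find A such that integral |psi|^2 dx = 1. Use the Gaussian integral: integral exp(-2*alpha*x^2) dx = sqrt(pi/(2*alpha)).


integral |psi|^2 dx = A^2 * sqrt(pi/(2*alpha)) = 1
A^2 = sqrt(2*alpha/pi)
= sqrt(2 * 2.24 / pi)
= 1.194164
A = sqrt(1.194164)
= 1.0928

1.0928


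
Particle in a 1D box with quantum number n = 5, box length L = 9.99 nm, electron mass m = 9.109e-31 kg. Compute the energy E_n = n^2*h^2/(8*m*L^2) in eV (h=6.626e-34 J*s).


E = n^2 * h^2 / (8 * m * L^2)
= 5^2 * (6.626e-34)^2 / (8 * 9.109e-31 * (9.99e-9)^2)
= 25 * 4.3904e-67 / (8 * 9.109e-31 * 9.9800e-17)
= 1.5092e-20 J
= 0.0942 eV

0.0942


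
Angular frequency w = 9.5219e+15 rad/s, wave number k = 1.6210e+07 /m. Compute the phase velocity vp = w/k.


vp = w / k
= 9.5219e+15 / 1.6210e+07
= 5.8741e+08 m/s

5.8741e+08


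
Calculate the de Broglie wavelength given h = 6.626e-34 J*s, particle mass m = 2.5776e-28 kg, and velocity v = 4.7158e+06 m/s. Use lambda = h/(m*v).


lambda = h / (m * v)
= 6.626e-34 / (2.5776e-28 * 4.7158e+06)
= 6.626e-34 / 1.2155e-21
= 5.4511e-13 m

5.4511e-13


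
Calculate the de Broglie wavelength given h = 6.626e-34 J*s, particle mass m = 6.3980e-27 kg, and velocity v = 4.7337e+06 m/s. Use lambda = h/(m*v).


lambda = h / (m * v)
= 6.626e-34 / (6.3980e-27 * 4.7337e+06)
= 6.626e-34 / 3.0286e-20
= 2.1878e-14 m

2.1878e-14


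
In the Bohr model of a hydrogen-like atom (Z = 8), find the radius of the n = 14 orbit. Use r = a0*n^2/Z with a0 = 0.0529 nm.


r = a0 * n^2 / Z
= 0.0529 * 14^2 / 8
= 0.0529 * 196 / 8
= 1.2961 nm

1.2961


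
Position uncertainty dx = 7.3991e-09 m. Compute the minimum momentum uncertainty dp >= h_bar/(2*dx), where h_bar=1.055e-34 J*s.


dp = h_bar / (2 * dx)
= 1.055e-34 / (2 * 7.3991e-09)
= 1.055e-34 / 1.4798e-08
= 7.1292e-27 kg*m/s

7.1292e-27


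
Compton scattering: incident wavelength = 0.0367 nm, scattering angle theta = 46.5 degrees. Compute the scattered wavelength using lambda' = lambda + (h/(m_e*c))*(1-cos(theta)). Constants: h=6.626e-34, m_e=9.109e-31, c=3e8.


Compton wavelength: h/(m_e*c) = 2.4247e-12 m
d_lambda = 2.4247e-12 * (1 - cos(46.5 deg))
= 2.4247e-12 * 0.311645
= 7.5565e-13 m = 0.000756 nm
lambda' = 0.0367 + 0.000756
= 0.037456 nm

0.037456


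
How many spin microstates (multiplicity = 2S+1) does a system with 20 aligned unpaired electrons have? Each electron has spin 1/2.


Total spin S = N * (1/2) = 20 * 0.5 = 10.0
Spin multiplicity = 2S + 1
= 2 * 10.0 + 1
= 21

21


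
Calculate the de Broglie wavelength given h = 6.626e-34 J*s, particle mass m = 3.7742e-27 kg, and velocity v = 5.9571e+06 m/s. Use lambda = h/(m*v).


lambda = h / (m * v)
= 6.626e-34 / (3.7742e-27 * 5.9571e+06)
= 6.626e-34 / 2.2483e-20
= 2.9471e-14 m

2.9471e-14


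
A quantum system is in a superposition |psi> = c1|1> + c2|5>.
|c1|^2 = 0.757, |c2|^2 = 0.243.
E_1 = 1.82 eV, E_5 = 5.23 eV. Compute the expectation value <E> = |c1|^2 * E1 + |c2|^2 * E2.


<E> = |c1|^2 * E1 + |c2|^2 * E2
= 0.757 * 1.82 + 0.243 * 5.23
= 1.3777 + 1.2709
= 2.6486 eV

2.6486


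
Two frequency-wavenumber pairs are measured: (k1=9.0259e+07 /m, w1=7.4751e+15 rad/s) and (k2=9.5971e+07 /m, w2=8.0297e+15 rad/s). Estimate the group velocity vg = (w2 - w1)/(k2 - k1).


vg = (w2 - w1) / (k2 - k1)
= (8.0297e+15 - 7.4751e+15) / (9.5971e+07 - 9.0259e+07)
= 5.5460e+14 / 5.7120e+06
= 9.7094e+07 m/s

9.7094e+07


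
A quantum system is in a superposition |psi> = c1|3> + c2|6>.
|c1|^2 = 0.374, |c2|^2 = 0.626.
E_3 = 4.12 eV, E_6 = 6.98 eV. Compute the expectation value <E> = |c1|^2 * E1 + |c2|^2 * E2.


<E> = |c1|^2 * E1 + |c2|^2 * E2
= 0.374 * 4.12 + 0.626 * 6.98
= 1.5409 + 4.3695
= 5.9104 eV

5.9104


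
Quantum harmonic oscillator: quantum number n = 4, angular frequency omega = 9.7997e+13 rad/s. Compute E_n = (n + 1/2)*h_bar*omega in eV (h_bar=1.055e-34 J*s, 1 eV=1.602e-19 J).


E = (n + 1/2) * h_bar * omega
= (4 + 0.5) * 1.055e-34 * 9.7997e+13
= 4.5 * 1.0339e-20
= 4.6524e-20 J
= 0.2904 eV

0.2904


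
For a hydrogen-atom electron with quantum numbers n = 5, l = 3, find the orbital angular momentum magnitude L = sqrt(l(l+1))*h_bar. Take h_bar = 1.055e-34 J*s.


L = sqrt(l*(l+1)) * h_bar
= sqrt(3 * 4) * 1.055e-34
= sqrt(12) * 1.055e-34
= 3.4641 * 1.055e-34
= 3.6546e-34 J*s

3.6546e-34


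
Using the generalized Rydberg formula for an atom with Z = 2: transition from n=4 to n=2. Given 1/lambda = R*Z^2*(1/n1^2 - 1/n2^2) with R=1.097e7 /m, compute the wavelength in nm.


1/lambda = R * Z^2 * (1/n1^2 - 1/n2^2)
= 1.097e7 * 2^2 * (1/2^2 - 1/4^2)
= 1.097e7 * 4 * (0.25 - 0.0625)
= 8.2275e+06 /m
lambda = 1 / 8.2275e+06
= 121.5436 nm

121.5436


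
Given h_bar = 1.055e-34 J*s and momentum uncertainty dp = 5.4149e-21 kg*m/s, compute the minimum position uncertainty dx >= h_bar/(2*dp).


dx = h_bar / (2 * dp)
= 1.055e-34 / (2 * 5.4149e-21)
= 1.055e-34 / 1.0830e-20
= 9.7416e-15 m

9.7416e-15


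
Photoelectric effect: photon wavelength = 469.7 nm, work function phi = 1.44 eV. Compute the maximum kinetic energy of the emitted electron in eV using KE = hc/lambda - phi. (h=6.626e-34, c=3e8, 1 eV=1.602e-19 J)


E_photon = hc / lambda
= (6.626e-34)(3e8) / (469.7e-9)
= 4.2321e-19 J
= 2.6417 eV
KE = E_photon - phi
= 2.6417 - 1.44
= 1.2017 eV

1.2017


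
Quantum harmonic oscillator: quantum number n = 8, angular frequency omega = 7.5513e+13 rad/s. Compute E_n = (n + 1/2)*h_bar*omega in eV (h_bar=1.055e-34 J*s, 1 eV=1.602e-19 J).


E = (n + 1/2) * h_bar * omega
= (8 + 0.5) * 1.055e-34 * 7.5513e+13
= 8.5 * 7.9666e-21
= 6.7716e-20 J
= 0.4227 eV

0.4227


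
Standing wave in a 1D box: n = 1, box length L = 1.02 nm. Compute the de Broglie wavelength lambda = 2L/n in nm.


lambda = 2L / n
= 2 * 1.02 / 1
= 2.04 / 1
= 2.04 nm

2.04


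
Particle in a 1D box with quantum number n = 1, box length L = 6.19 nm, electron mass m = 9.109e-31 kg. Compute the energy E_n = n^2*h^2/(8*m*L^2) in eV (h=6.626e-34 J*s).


E = n^2 * h^2 / (8 * m * L^2)
= 1^2 * (6.626e-34)^2 / (8 * 9.109e-31 * (6.19e-9)^2)
= 1 * 4.3904e-67 / (8 * 9.109e-31 * 3.8316e-17)
= 1.5724e-21 J
= 0.0098 eV

0.0098


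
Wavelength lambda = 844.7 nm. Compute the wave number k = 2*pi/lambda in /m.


k = 2 * pi / lambda
= 6.2832 / (844.7e-9)
= 6.2832 / 8.4470e-07
= 7.4384e+06 /m

7.4384e+06


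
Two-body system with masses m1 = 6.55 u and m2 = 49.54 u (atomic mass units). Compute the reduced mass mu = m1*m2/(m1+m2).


mu = m1 * m2 / (m1 + m2)
= 6.55 * 49.54 / (6.55 + 49.54)
= 324.487 / 56.09
= 5.7851 u

5.7851


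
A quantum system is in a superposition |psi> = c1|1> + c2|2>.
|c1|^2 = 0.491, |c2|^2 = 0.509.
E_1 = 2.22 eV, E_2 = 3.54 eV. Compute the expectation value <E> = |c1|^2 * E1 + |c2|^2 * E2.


<E> = |c1|^2 * E1 + |c2|^2 * E2
= 0.491 * 2.22 + 0.509 * 3.54
= 1.09 + 1.8019
= 2.8919 eV

2.8919


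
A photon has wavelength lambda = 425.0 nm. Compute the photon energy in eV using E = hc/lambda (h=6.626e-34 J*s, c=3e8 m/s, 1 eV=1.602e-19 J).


E = hc / lambda
= (6.626e-34)(3e8) / (425.0e-9)
= 1.9878e-25 / 4.2500e-07
= 4.6772e-19 J
Converting to eV: 4.6772e-19 / 1.602e-19
= 2.9196 eV

2.9196


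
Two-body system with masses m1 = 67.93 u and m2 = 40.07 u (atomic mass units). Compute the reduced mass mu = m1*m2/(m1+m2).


mu = m1 * m2 / (m1 + m2)
= 67.93 * 40.07 / (67.93 + 40.07)
= 2721.9551 / 108.0
= 25.2033 u

25.2033


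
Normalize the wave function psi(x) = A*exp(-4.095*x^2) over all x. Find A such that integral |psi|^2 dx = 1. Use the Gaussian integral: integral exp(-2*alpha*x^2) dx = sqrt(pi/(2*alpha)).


integral |psi|^2 dx = A^2 * sqrt(pi/(2*alpha)) = 1
A^2 = sqrt(2*alpha/pi)
= sqrt(2 * 4.095 / pi)
= 1.614608
A = sqrt(1.614608)
= 1.2707

1.2707


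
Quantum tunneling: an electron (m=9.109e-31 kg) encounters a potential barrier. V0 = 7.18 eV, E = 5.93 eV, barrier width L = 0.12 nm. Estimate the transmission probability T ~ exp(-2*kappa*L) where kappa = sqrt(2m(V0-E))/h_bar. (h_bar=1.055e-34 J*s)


V0 - E = 1.25 eV = 2.0025e-19 J
kappa = sqrt(2 * m * (V0-E)) / h_bar
= sqrt(2 * 9.109e-31 * 2.0025e-19) / 1.055e-34
= 5.7251e+09 /m
2*kappa*L = 2 * 5.7251e+09 * 0.12e-9
= 1.374
T = exp(-1.374) = 2.530856e-01

2.530856e-01


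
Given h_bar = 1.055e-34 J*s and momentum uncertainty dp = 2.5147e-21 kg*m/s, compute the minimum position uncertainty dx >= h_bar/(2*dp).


dx = h_bar / (2 * dp)
= 1.055e-34 / (2 * 2.5147e-21)
= 1.055e-34 / 5.0294e-21
= 2.0977e-14 m

2.0977e-14


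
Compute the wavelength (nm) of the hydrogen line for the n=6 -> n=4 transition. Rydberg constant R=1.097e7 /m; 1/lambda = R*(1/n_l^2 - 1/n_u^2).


1/lambda = R * (1/n_l^2 - 1/n_u^2)
= 1.097e7 * (1/4^2 - 1/6^2)
= 1.097e7 * (0.0625 - 0.027778)
= 1.097e7 * 0.034722
= 3.8090e+05 /m
lambda = 1 / 3.8090e+05 = 2625.3418 nm

2625.3418


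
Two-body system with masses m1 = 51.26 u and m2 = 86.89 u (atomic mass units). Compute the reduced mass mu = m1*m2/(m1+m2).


mu = m1 * m2 / (m1 + m2)
= 51.26 * 86.89 / (51.26 + 86.89)
= 4453.9814 / 138.15
= 32.2402 u

32.2402


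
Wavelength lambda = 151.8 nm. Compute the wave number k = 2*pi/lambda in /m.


k = 2 * pi / lambda
= 6.2832 / (151.8e-9)
= 6.2832 / 1.5180e-07
= 4.1391e+07 /m

4.1391e+07


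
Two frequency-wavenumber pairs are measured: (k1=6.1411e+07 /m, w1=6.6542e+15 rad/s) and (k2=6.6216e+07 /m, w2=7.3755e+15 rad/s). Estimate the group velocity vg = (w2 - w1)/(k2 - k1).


vg = (w2 - w1) / (k2 - k1)
= (7.3755e+15 - 6.6542e+15) / (6.6216e+07 - 6.1411e+07)
= 7.2130e+14 / 4.8050e+06
= 1.5011e+08 m/s

1.5011e+08


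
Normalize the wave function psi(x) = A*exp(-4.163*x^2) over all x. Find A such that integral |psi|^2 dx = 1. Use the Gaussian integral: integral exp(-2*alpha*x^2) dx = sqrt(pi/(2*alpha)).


integral |psi|^2 dx = A^2 * sqrt(pi/(2*alpha)) = 1
A^2 = sqrt(2*alpha/pi)
= sqrt(2 * 4.163 / pi)
= 1.627958
A = sqrt(1.627958)
= 1.2759

1.2759


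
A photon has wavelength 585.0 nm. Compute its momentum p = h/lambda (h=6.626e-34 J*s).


p = h / lambda
= 6.626e-34 / (585.0e-9)
= 6.626e-34 / 5.8500e-07
= 1.1326e-27 kg*m/s

1.1326e-27


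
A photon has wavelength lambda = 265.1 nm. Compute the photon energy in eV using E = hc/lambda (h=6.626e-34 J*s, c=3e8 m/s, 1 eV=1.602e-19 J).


E = hc / lambda
= (6.626e-34)(3e8) / (265.1e-9)
= 1.9878e-25 / 2.6510e-07
= 7.4983e-19 J
Converting to eV: 7.4983e-19 / 1.602e-19
= 4.6806 eV

4.6806


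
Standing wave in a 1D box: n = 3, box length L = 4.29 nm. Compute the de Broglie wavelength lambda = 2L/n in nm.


lambda = 2L / n
= 2 * 4.29 / 3
= 8.58 / 3
= 2.86 nm

2.86


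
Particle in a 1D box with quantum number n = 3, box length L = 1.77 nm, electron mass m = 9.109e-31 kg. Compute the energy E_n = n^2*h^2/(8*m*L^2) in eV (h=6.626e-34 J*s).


E = n^2 * h^2 / (8 * m * L^2)
= 3^2 * (6.626e-34)^2 / (8 * 9.109e-31 * (1.77e-9)^2)
= 9 * 4.3904e-67 / (8 * 9.109e-31 * 3.1329e-18)
= 1.7308e-19 J
= 1.0804 eV

1.0804


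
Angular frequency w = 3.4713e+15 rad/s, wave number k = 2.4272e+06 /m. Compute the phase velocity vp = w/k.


vp = w / k
= 3.4713e+15 / 2.4272e+06
= 1.4302e+09 m/s

1.4302e+09


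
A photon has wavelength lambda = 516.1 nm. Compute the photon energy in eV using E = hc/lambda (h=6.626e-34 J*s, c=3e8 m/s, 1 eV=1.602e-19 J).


E = hc / lambda
= (6.626e-34)(3e8) / (516.1e-9)
= 1.9878e-25 / 5.1610e-07
= 3.8516e-19 J
Converting to eV: 3.8516e-19 / 1.602e-19
= 2.4042 eV

2.4042


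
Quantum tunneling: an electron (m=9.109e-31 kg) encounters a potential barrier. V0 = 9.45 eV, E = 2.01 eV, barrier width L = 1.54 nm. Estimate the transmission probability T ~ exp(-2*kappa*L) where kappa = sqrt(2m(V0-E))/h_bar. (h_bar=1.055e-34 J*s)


V0 - E = 7.44 eV = 1.1919e-18 J
kappa = sqrt(2 * m * (V0-E)) / h_bar
= sqrt(2 * 9.109e-31 * 1.1919e-18) / 1.055e-34
= 1.3967e+10 /m
2*kappa*L = 2 * 1.3967e+10 * 1.54e-9
= 43.0196
T = exp(-43.0196) = 2.074086e-19

2.074086e-19


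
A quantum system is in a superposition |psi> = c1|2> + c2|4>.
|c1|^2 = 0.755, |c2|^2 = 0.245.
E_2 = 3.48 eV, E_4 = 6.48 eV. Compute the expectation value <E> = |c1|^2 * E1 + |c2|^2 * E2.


<E> = |c1|^2 * E1 + |c2|^2 * E2
= 0.755 * 3.48 + 0.245 * 6.48
= 2.6274 + 1.5876
= 4.215 eV

4.215


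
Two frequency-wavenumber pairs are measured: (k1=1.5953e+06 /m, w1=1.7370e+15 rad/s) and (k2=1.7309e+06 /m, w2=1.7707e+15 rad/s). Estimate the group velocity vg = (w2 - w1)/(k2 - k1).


vg = (w2 - w1) / (k2 - k1)
= (1.7707e+15 - 1.7370e+15) / (1.7309e+06 - 1.5953e+06)
= 3.3700e+13 / 1.3560e+05
= 2.4853e+08 m/s

2.4853e+08


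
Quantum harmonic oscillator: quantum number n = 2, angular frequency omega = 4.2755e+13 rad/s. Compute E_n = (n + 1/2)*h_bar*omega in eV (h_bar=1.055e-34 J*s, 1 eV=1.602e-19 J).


E = (n + 1/2) * h_bar * omega
= (2 + 0.5) * 1.055e-34 * 4.2755e+13
= 2.5 * 4.5107e-21
= 1.1277e-20 J
= 0.0704 eV

0.0704


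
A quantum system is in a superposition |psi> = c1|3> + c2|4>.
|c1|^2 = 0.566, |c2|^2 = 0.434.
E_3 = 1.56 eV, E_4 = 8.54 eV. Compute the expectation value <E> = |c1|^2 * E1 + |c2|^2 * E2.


<E> = |c1|^2 * E1 + |c2|^2 * E2
= 0.566 * 1.56 + 0.434 * 8.54
= 0.883 + 3.7064
= 4.5893 eV

4.5893


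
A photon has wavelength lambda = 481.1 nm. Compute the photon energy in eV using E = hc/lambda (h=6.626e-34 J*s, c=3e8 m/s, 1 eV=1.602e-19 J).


E = hc / lambda
= (6.626e-34)(3e8) / (481.1e-9)
= 1.9878e-25 / 4.8110e-07
= 4.1318e-19 J
Converting to eV: 4.1318e-19 / 1.602e-19
= 2.5791 eV

2.5791


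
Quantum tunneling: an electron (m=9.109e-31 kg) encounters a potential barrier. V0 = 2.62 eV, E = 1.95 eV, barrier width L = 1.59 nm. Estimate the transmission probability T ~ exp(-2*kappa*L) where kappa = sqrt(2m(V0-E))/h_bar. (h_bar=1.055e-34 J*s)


V0 - E = 0.67 eV = 1.0733e-19 J
kappa = sqrt(2 * m * (V0-E)) / h_bar
= sqrt(2 * 9.109e-31 * 1.0733e-19) / 1.055e-34
= 4.1915e+09 /m
2*kappa*L = 2 * 4.1915e+09 * 1.59e-9
= 13.3289
T = exp(-13.3289) = 1.626825e-06

1.626825e-06


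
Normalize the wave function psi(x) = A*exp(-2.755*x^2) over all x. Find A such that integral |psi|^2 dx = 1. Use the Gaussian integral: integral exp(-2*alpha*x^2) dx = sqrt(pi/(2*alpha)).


integral |psi|^2 dx = A^2 * sqrt(pi/(2*alpha)) = 1
A^2 = sqrt(2*alpha/pi)
= sqrt(2 * 2.755 / pi)
= 1.324344
A = sqrt(1.324344)
= 1.1508

1.1508
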